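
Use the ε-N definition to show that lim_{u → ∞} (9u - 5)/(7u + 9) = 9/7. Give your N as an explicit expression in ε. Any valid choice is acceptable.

Fix ε > 0. We seek N > 0 such that u > N implies |(9u - 5)/(7u + 9) − (9/7)| < ε.
(9u - 5)/(7u + 9) − (9/7) = (7(9u - 5) − 9(7u + 9)) / (7(7u + 9)) = -116/(7(7u + 9)).
For u > 0 we have 7u + 9 > 7u, so |(9u - 5)/(7u + 9) − (9/7)| = 116/(7(7u + 9)) < 116/(7·7u) = (116/49)/u.
Thus |(9u - 5)/(7u + 9) − (9/7)| < ε whenever u > (116/49)/ε.
Take N = (116/49)/ε. If u > N then |(9u - 5)/(7u + 9) − (9/7)| < (116/49)/u < ε.

N = (116/49)/ε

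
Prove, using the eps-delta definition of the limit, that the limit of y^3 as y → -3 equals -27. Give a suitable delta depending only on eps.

Let eps > 0 be given. We seek delta > 0 with 0 < |y + 3| < delta ⇒ |y^3 + 27| < eps.
Factor: y^3 + 27 = (y + 3)(y^2 - 3y + 9), so |y^3 + 27| = |y + 3|·|y^2 - 3y + 9|.
Impose delta ≤ 2 so that |y| < 5; then |y^2 - 3y + 9| ≤ 49.
Hence |y^3 + 27| ≤ 49|y + 3|, which is < eps once |y + 3| < eps/49.
Take delta = min(2, eps/49). If 0 < |y + 3| < delta then both bounds hold and |y^3 + 27| ≤ 49|y + 3| < 49·(eps/49) = eps.

delta = min(2, eps/49)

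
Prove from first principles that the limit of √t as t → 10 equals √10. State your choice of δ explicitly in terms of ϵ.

Let ϵ > 0 be given. We want δ > 0 such that 0 < |t − 10| < δ implies |√t − √10| < ϵ.
Multiplying by the conjugate, |√t − √10| = |t − 10|/(√t + √10).
Restrict δ ≤ 10 so that |t − 10| < 10 forces t > 0, and then √t + √10 > √10.
Hence |√t − √10| < |t − 10|/√10, which is < ϵ once |t − 10| < √10·ϵ.
Take δ = min(10, √10·ϵ). If 0 < |t − 10| < δ then t > 0 and |√t − √10| < |t − 10|/√10 < ϵ.

δ = min(10, √10·ϵ)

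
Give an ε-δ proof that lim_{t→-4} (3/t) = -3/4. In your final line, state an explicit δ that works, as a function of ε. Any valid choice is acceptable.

Fix ε > 0. We seek δ > 0 such that 0 < |t + 4| < δ implies |3/t + 3/4| < ε.
|3/t + 3/4| = 3·|-4 − t|/(4·|t|) = 3|t + 4|/(4|t|).
Require δ ≤ 2 so that |t| > 4 − 2 = 2, hence 4|t| > 8.
Then |3/t + 3/4| < 3|t + 4|/8, which is < ε when |t + 4| < (8/3)ε.
Take δ = min(2, (8/3)ε). Then 0 < |t + 4| < δ gives both |t + 4| < 2 and |t + 4| < (8/3)ε, so |3/t + 3/4| < ε.

δ = min(2, (8/3)ε)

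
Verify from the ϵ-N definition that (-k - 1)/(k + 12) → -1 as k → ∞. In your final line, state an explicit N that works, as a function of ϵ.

N = 11/ϵ

Let ϵ > 0. For k ≥ 1, |(-k - 1)/(k + 12) + 1| = |11|/((k + 12)) = 11/((k + 12)).
Since k + 12 ≥ k for k ≥ 1, this is ≤ 11/(k) = 11/k.
So |(-k - 1)/(k + 12) + 1| < ϵ whenever k > 11/ϵ.
Take N = 11/ϵ. If k > N then |(-k - 1)/(k + 12) + 1| ≤ 11/k < ϵ.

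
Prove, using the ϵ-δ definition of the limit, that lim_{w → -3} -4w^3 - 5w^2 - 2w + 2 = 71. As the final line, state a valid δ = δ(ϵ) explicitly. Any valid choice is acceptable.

Let ϵ > 0. We want δ > 0 such that 0 < |w + 3| < δ implies |(-4w^3 - 5w^2 - 2w + 2) − 71| < ϵ.
(-4w^3 - 5w^2 - 2w + 2) − 71 = -4w^3 - 5w^2 - 2w - 69 = (w + 3)(-4w^2 + 7w - 23).
So |(-4w^3 - 5w^2 - 2w + 2) − 71| = |w + 3|·|-4w^2 + 7w - 23|.
Require δ ≤ 1. Then |w + 3| < 1 gives |w| < 4, and by the triangle inequality |-4w^2 + 7w - 23| ≤ 4·4^2 + 7·4 + 23 = 115.
Hence |(-4w^3 - 5w^2 - 2w + 2) − 71| ≤ 115|w + 3| < ϵ provided |w + 3| < ϵ/115.
Choosing δ = min(1, ϵ/115) ensures both conditions, hence |(-4w^3 - 5w^2 - 2w + 2) − 71| < ϵ.

δ = min(1, ϵ/115)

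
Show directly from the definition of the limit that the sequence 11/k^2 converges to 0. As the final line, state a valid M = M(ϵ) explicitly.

M = (11/ϵ)^{1/2}

Let ϵ > 0. For k ≥ 1, |11/k^2 − 0| = 11/k^2.
11/k^2 < ϵ ⇔ k^2 > 11/ϵ ⇔ k > (11/ϵ)^{1/2}.
Take M = (11/ϵ)^{1/2}. Then k > M implies 11/k^2 < ϵ.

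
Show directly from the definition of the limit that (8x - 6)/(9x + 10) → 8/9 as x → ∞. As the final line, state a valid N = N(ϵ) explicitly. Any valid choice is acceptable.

Fix ϵ > 0. We seek N > 0 such that x > N implies |(8x - 6)/(9x + 10) − (8/9)| < ϵ.
(8x - 6)/(9x + 10) − (8/9) = (9(8x - 6) − 8(9x + 10)) / (9(9x + 10)) = -134/(9(9x + 10)).
For x > 0 we have 9x + 10 > 9x, so |(8x - 6)/(9x + 10) − (8/9)| = 134/(9(9x + 10)) < 134/(9·9x) = (134/81)/x.
Thus |(8x - 6)/(9x + 10) − (8/9)| < ϵ whenever x > (134/81)/ϵ.
Take N = (134/81)/ϵ. If x > N then |(8x - 6)/(9x + 10) − (8/9)| < (134/81)/x < ϵ.

N = (134/81)/ϵ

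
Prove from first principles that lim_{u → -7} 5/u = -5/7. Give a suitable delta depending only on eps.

delta = min(7/2, (49/10)eps)

Fix eps > 0. We seek delta > 0 such that 0 < |u + 7| < delta implies |5/u + 5/7| < eps.
|5/u + 5/7| = 5·|-7 − u|/(7·|u|) = 5|u + 7|/(7|u|).
Require delta ≤ 7/2 so that |u| > 7 − 7/2 = 7/2, hence 7|u| > 49/2.
Then |5/u + 5/7| < 5|u + 7|/(49/2), which is < eps when |u + 7| < (49/10)eps.
Take delta = min(7/2, (49/10)eps). Then 0 < |u + 7| < delta gives both |u + 7| < 7/2 and |u + 7| < (49/10)eps, so |5/u + 5/7| < eps.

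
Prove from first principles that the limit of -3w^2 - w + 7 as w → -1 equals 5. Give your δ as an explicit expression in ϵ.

δ = min(1, ϵ/8)

Let ϵ > 0. We want δ > 0 such that 0 < |w + 1| < δ implies |(-3w^2 - w + 7) − 5| < ϵ.
(-3w^2 - w + 7) − 5 = -3w^2 - w + 2 = (w + 1)(-3w + 2).
So |(-3w^2 - w + 7) − 5| = |w + 1|·|-3w + 2|.
Assume first that |w + 1| < 1, so |w| < 2. Then |-3w + 2| ≤ 3·2 + 2 = 8.
Hence |(-3w^2 - w + 7) − 5| ≤ 8|w + 1| < ϵ provided |w + 1| < ϵ/8.
Take δ = min(1, ϵ/8). Then 0 < |w + 1| < δ gives both |w + 1| < 1 and |w + 1| < ϵ/8, so |(-3w^2 - w + 7) − 5| < ϵ.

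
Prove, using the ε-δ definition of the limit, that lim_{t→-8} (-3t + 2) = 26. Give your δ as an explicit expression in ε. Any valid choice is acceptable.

δ = ε/3

Let ε > 0 be given. We need δ > 0 so that 0 < |t + 8| < δ implies |(-3t + 2) − 26| < ε.
Since (-3t + 2) − 26 = -3(t + 8), we have |(-3t + 2) − 26| = 3|t + 8|.
Thus it suffices that |t + 8| < ε/3.
Choosing δ = ε/3 gives |(-3t + 2) − 26| = 3|t + 8| < ε whenever |t + 8| < δ.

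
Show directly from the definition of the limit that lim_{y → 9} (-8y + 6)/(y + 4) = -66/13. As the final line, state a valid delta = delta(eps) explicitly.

Suppose eps > 0. We want delta > 0 with 0 < |y − 9| < delta ⇒ |(-8y + 6)/(y + 4) + 66/13| < eps.
Combining over a common denominator, (-8y + 6)/(y + 4) + 66/13 = [(-8y + 6)·13 − (-66)·(y + 4)] / [13·(y + 4)] = -38(y − 9) / (13(y + 4)).
So |(-8y + 6)/(y + 4) + 66/13| = 38|y − 9| / (13·|y + 4|).
Restrict delta ≤ 13/2. Then |y − 9| < 13/2 gives |y + 4| = |(y − 9) + 13| ≥ 13 − 13/2 = 13/2.
Hence |(-8y + 6)/(y + 4) + 66/13| < 38|y − 9|/(13·(13/2)) = (76/169)|y − 9|, which is < eps once |y − 9| < (169/76)eps.
Take delta = min(13/2, (169/76)eps). Then 0 < |y − 9| < delta forces both bounds, so |(-8y + 6)/(y + 4) + 66/13| < eps.

delta = min(13/2, (169/76)eps)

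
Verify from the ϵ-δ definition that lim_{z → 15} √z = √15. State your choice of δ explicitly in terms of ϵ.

Let ϵ > 0 be given. We want δ > 0 such that 0 < |z − 15| < δ implies |√z − √15| < ϵ.
Rationalise: √z − √15 = (z − 15)/(√z + √15), so |√z − √15| = |z − 15|/(√z + √15).
Restrict δ ≤ 15 so that |z − 15| < 15 forces z > 0, and then √z + √15 > √15.
Hence |√z − √15| < |z − 15|/√15, which is < ϵ once |z − 15| < √15·ϵ.
Take δ = min(15, √15·ϵ). If 0 < |z − 15| < δ then z > 0 and |√z − √15| < |z − 15|/√15 < ϵ.

δ = min(15, √15·ϵ)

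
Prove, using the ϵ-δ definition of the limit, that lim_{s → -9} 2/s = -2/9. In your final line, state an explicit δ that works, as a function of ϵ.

δ = min(9/2, (81/4)ϵ)

Suppose ϵ > 0. We seek δ > 0 such that 0 < |s + 9| < δ implies |2/s + 2/9| < ϵ.
|2/s + 2/9| = 2·|-9 − s|/(9·|s|) = 2|s + 9|/(9|s|).
Restrict δ ≤ 9/2. Then |s + 9| < 9/2 gives |s| > 9/2, so 9|s| > 81/2.
Then |2/s + 2/9| < 2|s + 9|/(81/2), which is < ϵ when |s + 9| < (81/4)ϵ.
Take δ = min(9/2, (81/4)ϵ). Then 0 < |s + 9| < δ gives both |s + 9| < 9/2 and |s + 9| < (81/4)ϵ, so |2/s + 2/9| < ϵ.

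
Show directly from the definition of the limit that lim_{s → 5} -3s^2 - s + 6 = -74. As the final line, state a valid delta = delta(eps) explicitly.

Suppose eps > 0. We want delta > 0 such that 0 < |s − 5| < delta implies |(-3s^2 - s + 6) + 74| < eps.
(-3s^2 - s + 6) + 74 = -3s^2 - s + 80 = (s − 5)(-3s - 16).
So |(-3s^2 - s + 6) + 74| = |s − 5|·|-3s - 16|.
Assume first that |s − 5| < 1, so |s| < 6. Then |-3s - 16| ≤ 3·6 + 16 = 34.
Hence |(-3s^2 - s + 6) + 74| ≤ 34|s − 5| < eps provided |s − 5| < eps/34.
Take delta = min(1, eps/34). Then 0 < |s − 5| < delta gives both |s − 5| < 1 and |s − 5| < eps/34, so |(-3s^2 - s + 6) + 74| < eps.

delta = min(1, eps/34)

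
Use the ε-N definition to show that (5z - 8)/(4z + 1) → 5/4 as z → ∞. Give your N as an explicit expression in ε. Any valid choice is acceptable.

Let ε > 0. We seek N > 0 such that z > N implies |(5z - 8)/(4z + 1) − (5/4)| < ε.
(5z - 8)/(4z + 1) − (5/4) = (4(5z - 8) − 5(4z + 1)) / (4(4z + 1)) = -37/(4(4z + 1)).
For z > 0 we have 4z + 1 > 4z, so |(5z - 8)/(4z + 1) − (5/4)| = 37/(4(4z + 1)) < 37/(4·4z) = (37/16)/z.
Thus |(5z - 8)/(4z + 1) − (5/4)| < ε whenever z > (37/16)/ε.
Take N = (37/16)/ε. If z > N then |(5z - 8)/(4z + 1) − (5/4)| < (37/16)/z < ε.

N = (37/16)/ε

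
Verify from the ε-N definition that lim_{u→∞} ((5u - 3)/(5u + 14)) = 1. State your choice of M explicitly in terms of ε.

M = (17/5)/ε

Suppose ε > 0. We seek M > 0 such that u > M implies |(5u - 3)/(5u + 14) − 1| < ε.
(5u - 3)/(5u + 14) − 1 = (5(5u - 3) − 5(5u + 14)) / (5(5u + 14)) = -85/(5(5u + 14)).
For u > 0 we have 5u + 14 > 5u, so |(5u - 3)/(5u + 14) − 1| = 85/(5(5u + 14)) < 85/(5·5u) = (17/5)/u.
Thus |(5u - 3)/(5u + 14) − 1| < ε whenever u > (17/5)/ε.
Take M = (17/5)/ε. If u > M then |(5u - 3)/(5u + 14) − 1| < (17/5)/u < ε.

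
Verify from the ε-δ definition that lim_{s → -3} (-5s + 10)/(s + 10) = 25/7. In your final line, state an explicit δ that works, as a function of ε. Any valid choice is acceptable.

δ = min(7/2, (49/120)ε)

Let ε > 0 be given. We want δ > 0 with 0 < |s + 3| < δ ⇒ |(-5s + 10)/(s + 10) − (25/7)| < ε.
Combining over a common denominator, (-5s + 10)/(s + 10) − (25/7) = [(-5s + 10)·7 − 25·(s + 10)] / [7·(s + 10)] = -60(s + 3) / (7(s + 10)).
So |(-5s + 10)/(s + 10) − (25/7)| = 60|s + 3| / (7·|s + 10|).
Require δ ≤ 7/2, so |s + 10| ≥ |7| − |s + 3| > 7 − 7/2 = 7/2.
Hence |(-5s + 10)/(s + 10) − (25/7)| < 60|s + 3|/(7·(7/2)) = (120/49)|s + 3|, which is < ε once |s + 3| < (49/120)ε.
Take δ = min(7/2, (49/120)ε). Then 0 < |s + 3| < δ forces both bounds, so |(-5s + 10)/(s + 10) − (25/7)| < ε.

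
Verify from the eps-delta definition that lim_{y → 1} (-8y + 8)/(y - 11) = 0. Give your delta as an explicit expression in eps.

delta = min(5, (5/8)eps)

Suppose eps > 0. We want delta > 0 with 0 < |y − 1| < delta ⇒ |(-8y + 8)/(y - 11) − 0| < eps.
Combining over a common denominator, (-8y + 8)/(y - 11) − 0 = [(-8y + 8)·(-10) − 0·(y - 11)] / [(-10)·(y - 11)] = 80(y − 1) / ((-10)(y - 11)).
So |(-8y + 8)/(y - 11) − 0| = 80|y − 1| / (10·|y − 11|).
Require delta ≤ 5, so |y − 11| ≥ |-10| − |y − 1| > 10 − 5 = 5.
Hence |(-8y + 8)/(y - 11) − 0| < 80|y − 1|/(10·5) = (8/5)|y − 1|, which is < eps once |y − 1| < (5/8)eps.
Take delta = min(5, (5/8)eps). Then 0 < |y − 1| < delta forces both bounds, so |(-8y + 8)/(y - 11) − 0| < eps.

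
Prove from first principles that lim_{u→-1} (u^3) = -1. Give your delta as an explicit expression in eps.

Fix eps > 0. We seek delta > 0 with 0 < |u + 1| < delta ⇒ |u^3 + 1| < eps.
Factor: u^3 + 1 = (u + 1)(u^2 - u + 1), so |u^3 + 1| = |u + 1|·|u^2 - u + 1|.
Impose delta ≤ 2 so that |u| < 3; then |u^2 - u + 1| ≤ 13.
Hence |u^3 + 1| ≤ 13|u + 1|, which is < eps once |u + 1| < eps/13.
Take delta = min(2, eps/13). If 0 < |u + 1| < delta then both bounds hold and |u^3 + 1| ≤ 13|u + 1| < 13·(eps/13) = eps.

delta = min(2, eps/13)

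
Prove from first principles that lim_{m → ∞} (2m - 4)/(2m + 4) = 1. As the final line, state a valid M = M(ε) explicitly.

M = 4/ε

Let ε > 0 be given. For m ≥ 1, |(2m - 4)/(2m + 4) − 1| = |-16|/(2(2m + 4)) = 16/(2(2m + 4)).
Since 2m + 4 ≥ 2m for m ≥ 1, this is ≤ 16/(2·2m) = 4/m.
So |(2m - 4)/(2m + 4) − 1| < ε whenever m > 4/ε.
Take M = 4/ε. If m > M then |(2m - 4)/(2m + 4) − 1| ≤ 4/m < ε.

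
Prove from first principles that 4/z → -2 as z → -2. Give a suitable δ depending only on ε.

Fix ε > 0. We seek δ > 0 such that 0 < |z + 2| < δ implies |4/z + 2| < ε.
|4/z + 2| = 4·|-2 − z|/(2·|z|) = 4|z + 2|/(2|z|).
Restrict δ ≤ 1. Then |z + 2| < 1 gives |z| > 1, so 2|z| > 2.
Then |4/z + 2| < 4|z + 2|/2, which is < ε when |z + 2| < (1/2)ε.
Take δ = min(1, (1/2)ε). Then 0 < |z + 2| < δ gives both |z + 2| < 1 and |z + 2| < (1/2)ε, so |4/z + 2| < ε.

δ = min(1, (1/2)ε)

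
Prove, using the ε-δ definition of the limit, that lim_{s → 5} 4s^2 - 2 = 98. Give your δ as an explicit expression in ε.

Let ε > 0. We want δ > 0 such that 0 < |s − 5| < δ implies |(4s^2 - 2) − 98| < ε.
(4s^2 - 2) − 98 = 4s^2 - 100 = (s − 5)(4s + 20).
So |(4s^2 - 2) − 98| = |s − 5|·|4s + 20|.
Require δ ≤ 1. Then |s − 5| < 1 gives |s| < 6, and by the triangle inequality |4s + 20| ≤ 4·6 + 20 = 44.
Hence |(4s^2 - 2) − 98| ≤ 44|s − 5| < ε provided |s − 5| < ε/44.
Take δ = min(1, ε/44). Then 0 < |s − 5| < δ gives both |s − 5| < 1 and |s − 5| < ε/44, so |(4s^2 - 2) − 98| < ε.

δ = min(1, ε/44)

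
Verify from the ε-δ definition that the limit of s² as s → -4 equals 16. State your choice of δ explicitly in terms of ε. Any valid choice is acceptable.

δ = min(1, ε/9)

Let ε > 0. We seek δ > 0 with 0 < |s + 4| < δ ⇒ |s² − 16| < ε.
Factor: s² − 16 = (s + 4)(s - 4), so |s² − 16| = |s + 4|·|s - 4|.
Impose δ ≤ 1 so that |s| < 5; then |s - 4| ≤ 9.
Hence |s² − 16| ≤ 9|s + 4|, which is < ε once |s + 4| < ε/9.
Take δ = min(1, ε/9). If 0 < |s + 4| < δ then both bounds hold and |s² − 16| ≤ 9|s + 4| < 9·(ε/9) = ε.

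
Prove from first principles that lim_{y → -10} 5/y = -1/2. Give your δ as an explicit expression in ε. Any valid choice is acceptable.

δ = min(5, 10ε)

Fix ε > 0. We seek δ > 0 such that 0 < |y + 10| < δ implies |5/y + 1/2| < ε.
|5/y + 1/2| = 5·|-10 − y|/(10·|y|) = 5|y + 10|/(10|y|).
Restrict δ ≤ 5. Then |y + 10| < 5 gives |y| > 5, so 10|y| > 50.
Then |5/y + 1/2| < 5|y + 10|/50, which is < ε when |y + 10| < 10ε.
Take δ = min(5, 10ε). Then 0 < |y + 10| < δ gives both |y + 10| < 5 and |y + 10| < 10ε, so |5/y + 1/2| < ε.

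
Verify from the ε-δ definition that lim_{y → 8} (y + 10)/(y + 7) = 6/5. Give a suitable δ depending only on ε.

Fix ε > 0. We want δ > 0 with 0 < |y − 8| < δ ⇒ |(y + 10)/(y + 7) − (6/5)| < ε.
Combining over a common denominator, (y + 10)/(y + 7) − (6/5) = [(y + 10)·15 − 18·(y + 7)] / [15·(y + 7)] = -3(y − 8) / (15(y + 7)).
So |(y + 10)/(y + 7) − (6/5)| = 3|y − 8| / (15·|y + 7|).
Restrict δ ≤ 15/2. Then |y − 8| < 15/2 gives |y + 7| = |(y − 8) + 15| ≥ 15 − 15/2 = 15/2.
Hence |(y + 10)/(y + 7) − (6/5)| < 3|y − 8|/(15·(15/2)) = (2/75)|y − 8|, which is < ε once |y − 8| < (75/2)ε.
Take δ = min(15/2, (75/2)ε). Then 0 < |y − 8| < δ forces both bounds, so |(y + 10)/(y + 7) − (6/5)| < ε.

δ = min(15/2, (75/2)ε)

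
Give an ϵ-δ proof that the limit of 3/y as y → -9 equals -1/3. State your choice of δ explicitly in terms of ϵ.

Suppose ϵ > 0. We seek δ > 0 such that 0 < |y + 9| < δ implies |3/y + 1/3| < ϵ.
|3/y + 1/3| = 3·|-9 − y|/(9·|y|) = 3|y + 9|/(9|y|).
Require δ ≤ 9/2 so that |y| > 9 − 9/2 = 9/2, hence 9|y| > 81/2.
Then |3/y + 1/3| < 3|y + 9|/(81/2), which is < ϵ when |y + 9| < (27/2)ϵ.
Take δ = min(9/2, (27/2)ϵ). Then 0 < |y + 9| < δ gives both |y + 9| < 9/2 and |y + 9| < (27/2)ϵ, so |3/y + 1/3| < ϵ.

δ = min(9/2, (27/2)ϵ)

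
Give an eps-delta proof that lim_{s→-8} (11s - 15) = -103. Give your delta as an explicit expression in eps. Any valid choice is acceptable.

delta = eps/11

Suppose eps > 0. We need delta > 0 so that 0 < |s + 8| < delta implies |(11s - 15) + 103| < eps.
|(11s - 15) + 103| = |11s + 88| = 11|s + 8|.
So 11|s + 8| < eps exactly when |s + 8| < eps/11.
Take delta = eps/11. If 0 < |s + 8| < delta then |(11s - 15) + 103| = 11|s + 8| < 11·(eps/11) = eps.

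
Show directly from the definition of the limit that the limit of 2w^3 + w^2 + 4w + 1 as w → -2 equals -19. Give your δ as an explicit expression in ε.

Fix ε > 0. We want δ > 0 such that 0 < |w + 2| < δ implies |(2w^3 + w^2 + 4w + 1) + 19| < ε.
(2w^3 + w^2 + 4w + 1) + 19 = 2w^3 + w^2 + 4w + 20 = (w + 2)(2w^2 - 3w + 10).
So |(2w^3 + w^2 + 4w + 1) + 19| = |w + 2|·|2w^2 - 3w + 10|.
Assume first that |w + 2| < 1, so |w| < 3. Then |2w^2 - 3w + 10| ≤ 2·3^2 + 3·3 + 10 = 37.
Hence |(2w^3 + w^2 + 4w + 1) + 19| ≤ 37|w + 2| < ε provided |w + 2| < ε/37.
Choosing δ = min(1, ε/37) ensures both conditions, hence |(2w^3 + w^2 + 4w + 1) + 19| < ε.

δ = min(1, ε/37)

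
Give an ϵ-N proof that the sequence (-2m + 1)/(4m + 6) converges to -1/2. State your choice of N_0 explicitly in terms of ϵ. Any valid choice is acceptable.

Suppose ϵ > 0. For m ≥ 1, |(-2m + 1)/(4m + 6) + 1/2| = |16|/(4(4m + 6)) = 16/(4(4m + 6)).
Since 4m + 6 ≥ 4m for m ≥ 1, this is ≤ 16/(4·4m) = 1/m.
So |(-2m + 1)/(4m + 6) + 1/2| < ϵ whenever m > 1/ϵ.
Take N_0 = 1/ϵ. If m > N_0 then |(-2m + 1)/(4m + 6) + 1/2| ≤ 1/m < ϵ.

N_0 = 1/ϵ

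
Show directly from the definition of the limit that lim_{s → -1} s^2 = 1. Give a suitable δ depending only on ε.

Let ε > 0 be given. We seek δ > 0 with 0 < |s + 1| < δ ⇒ |s^2 − 1| < ε.
Factor: s^2 − 1 = (s + 1)(s - 1), so |s^2 − 1| = |s + 1|·|s - 1|.
Impose δ ≤ 2 so that |s| < 3; then |s - 1| ≤ 4.
Hence |s^2 − 1| ≤ 4|s + 1|, which is < ε once |s + 1| < ε/4.
Take δ = min(2, ε/4). If 0 < |s + 1| < δ then both bounds hold and |s^2 − 1| ≤ 4|s + 1| < 4·(ε/4) = ε.

δ = min(2, ε/4)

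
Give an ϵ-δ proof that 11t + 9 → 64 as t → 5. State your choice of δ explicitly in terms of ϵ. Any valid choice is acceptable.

δ = ϵ/11

Let ϵ > 0 be given. We need δ > 0 so that 0 < |t − 5| < δ implies |(11t + 9) − 64| < ϵ.
|(11t + 9) − 64| = |11t - 55| = 11|t − 5|.
Thus it suffices that |t − 5| < ϵ/11.
Choosing δ = ϵ/11 gives |(11t + 9) − 64| = 11|t − 5| < ϵ whenever |t − 5| < δ.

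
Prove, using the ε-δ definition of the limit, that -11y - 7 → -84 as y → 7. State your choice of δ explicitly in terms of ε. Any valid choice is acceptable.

Let ε > 0 be given. We need δ > 0 so that 0 < |y − 7| < δ implies |(-11y - 7) + 84| < ε.
Since (-11y - 7) + 84 = -11(y − 7), we have |(-11y - 7) + 84| = 11|y − 7|.
Thus it suffices that |y − 7| < ε/11.
Choosing δ = ε/11 gives |(-11y - 7) + 84| = 11|y − 7| < ε whenever |y − 7| < δ.

δ = ε/11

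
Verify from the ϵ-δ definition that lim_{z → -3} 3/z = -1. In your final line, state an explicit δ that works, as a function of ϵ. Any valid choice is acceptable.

δ = min(3/2, (3/2)ϵ)

Let ϵ > 0. We seek δ > 0 such that 0 < |z + 3| < δ implies |3/z + 1| < ϵ.
|3/z + 1| = 3·|-3 − z|/(3·|z|) = 3|z + 3|/(3|z|).
Require δ ≤ 3/2 so that |z| > 3 − 3/2 = 3/2, hence 3|z| > 9/2.
Then |3/z + 1| < 3|z + 3|/(9/2), which is < ϵ when |z + 3| < (3/2)ϵ.
Take δ = min(3/2, (3/2)ϵ). Then 0 < |z + 3| < δ gives both |z + 3| < 3/2 and |z + 3| < (3/2)ϵ, so |3/z + 1| < ϵ.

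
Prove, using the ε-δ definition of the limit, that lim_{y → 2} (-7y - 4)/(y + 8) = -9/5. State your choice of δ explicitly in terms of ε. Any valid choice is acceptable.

Suppose ε > 0. We want δ > 0 with 0 < |y − 2| < δ ⇒ |(-7y - 4)/(y + 8) + 9/5| < ε.
Combining over a common denominator, (-7y - 4)/(y + 8) + 9/5 = [(-7y - 4)·10 − (-18)·(y + 8)] / [10·(y + 8)] = -52(y − 2) / (10(y + 8)).
So |(-7y - 4)/(y + 8) + 9/5| = 52|y − 2| / (10·|y + 8|).
Require δ ≤ 5, so |y + 8| ≥ |10| − |y − 2| > 10 − 5 = 5.
Hence |(-7y - 4)/(y + 8) + 9/5| < 52|y − 2|/(10·5) = (26/25)|y − 2|, which is < ε once |y − 2| < (25/26)ε.
Take δ = min(5, (25/26)ε). Then 0 < |y − 2| < δ forces both bounds, so |(-7y - 4)/(y + 8) + 9/5| < ε.

δ = min(5, (25/26)ε)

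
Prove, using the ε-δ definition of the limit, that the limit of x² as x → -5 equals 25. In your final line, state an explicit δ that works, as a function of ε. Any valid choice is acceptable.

δ = min(2, ε/12)

Let ε > 0. We seek δ > 0 with 0 < |x + 5| < δ ⇒ |x² − 25| < ε.
Factor: x² − 25 = (x + 5)(x - 5), so |x² − 25| = |x + 5|·|x - 5|.
Impose δ ≤ 2 so that |x| < 7; then |x - 5| ≤ 12.
Hence |x² − 25| ≤ 12|x + 5|, which is < ε once |x + 5| < ε/12.
Take δ = min(2, ε/12). If 0 < |x + 5| < δ then both bounds hold and |x² − 25| ≤ 12|x + 5| < 12·(ε/12) = ε.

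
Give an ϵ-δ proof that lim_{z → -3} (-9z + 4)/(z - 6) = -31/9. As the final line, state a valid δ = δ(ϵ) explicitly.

δ = min(9/2, (81/100)ϵ)

Let ϵ > 0. We want δ > 0 with 0 < |z + 3| < δ ⇒ |(-9z + 4)/(z - 6) + 31/9| < ϵ.
Combining over a common denominator, (-9z + 4)/(z - 6) + 31/9 = [(-9z + 4)·(-9) − 31·(z - 6)] / [(-9)·(z - 6)] = 50(z + 3) / ((-9)(z - 6)).
So |(-9z + 4)/(z - 6) + 31/9| = 50|z + 3| / (9·|z − 6|).
Restrict δ ≤ 9/2. Then |z + 3| < 9/2 gives |z − 6| = |(z + 3) + (-9)| ≥ 9 − 9/2 = 9/2.
Hence |(-9z + 4)/(z - 6) + 31/9| < 50|z + 3|/(9·(9/2)) = (100/81)|z + 3|, which is < ϵ once |z + 3| < (81/100)ϵ.
Take δ = min(9/2, (81/100)ϵ). Then 0 < |z + 3| < δ forces both bounds, so |(-9z + 4)/(z - 6) + 31/9| < ϵ.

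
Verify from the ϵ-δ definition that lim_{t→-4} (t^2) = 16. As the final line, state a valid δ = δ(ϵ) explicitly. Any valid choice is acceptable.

Suppose ϵ > 0. We seek δ > 0 with 0 < |t + 4| < δ ⇒ |t^2 − 16| < ϵ.
Factor: t^2 − 16 = (t + 4)(t - 4), so |t^2 − 16| = |t + 4|·|t - 4|.
Restrict δ ≤ 2. Then |t + 4| < 2 gives |t| < 6, so by the triangle inequality |t - 4| ≤ 6 + 4 = 10.
Hence |t^2 − 16| ≤ 10|t + 4|, which is < ϵ once |t + 4| < ϵ/10.
Take δ = min(2, ϵ/10). If 0 < |t + 4| < δ then both bounds hold and |t^2 − 16| ≤ 10|t + 4| < 10·(ϵ/10) = ϵ.

δ = min(2, ϵ/10)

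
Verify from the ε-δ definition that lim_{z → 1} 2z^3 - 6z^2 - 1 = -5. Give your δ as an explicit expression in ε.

δ = min(1, ε/20)

Suppose ε > 0. We want δ > 0 such that 0 < |z − 1| < δ implies |(2z^3 - 6z^2 - 1) + 5| < ε.
(2z^3 - 6z^2 - 1) + 5 = 2z^3 - 6z^2 + 4 = (z − 1)(2z^2 - 4z - 4).
So |(2z^3 - 6z^2 - 1) + 5| = |z − 1|·|2z^2 - 4z - 4|.
Require δ ≤ 1. Then |z − 1| < 1 gives |z| < 2, and by the triangle inequality |2z^2 - 4z - 4| ≤ 2·2^2 + 4·2 + 4 = 20.
Hence |(2z^3 - 6z^2 - 1) + 5| ≤ 20|z − 1| < ε provided |z − 1| < ε/20.
Take δ = min(1, ε/20). Then 0 < |z − 1| < δ gives both |z − 1| < 1 and |z − 1| < ε/20, so |(2z^3 - 6z^2 - 1) + 5| < ε.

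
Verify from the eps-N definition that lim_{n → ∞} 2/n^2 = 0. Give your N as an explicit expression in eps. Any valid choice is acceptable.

N = (2/eps)^{1/2}

Suppose eps > 0. For n ≥ 1, |2/n^2 − 0| = 2/n^2.
2/n^2 < eps ⇔ n^2 > 2/eps ⇔ n > (2/eps)^{1/2}.
Take N = (2/eps)^{1/2}. Then n > N implies 2/n^2 < eps.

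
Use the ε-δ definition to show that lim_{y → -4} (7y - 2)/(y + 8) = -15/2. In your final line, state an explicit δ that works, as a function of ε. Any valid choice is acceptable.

δ = min(2, (4/29)ε)

Let ε > 0. We want δ > 0 with 0 < |y + 4| < δ ⇒ |(7y - 2)/(y + 8) + 15/2| < ε.
Combining over a common denominator, (7y - 2)/(y + 8) + 15/2 = [(7y - 2)·4 − (-30)·(y + 8)] / [4·(y + 8)] = 58(y + 4) / (4(y + 8)).
So |(7y - 2)/(y + 8) + 15/2| = 58|y + 4| / (4·|y + 8|).
Require δ ≤ 2, so |y + 8| ≥ |4| − |y + 4| > 4 − 2 = 2.
Hence |(7y - 2)/(y + 8) + 15/2| < 58|y + 4|/(4·2) = (29/4)|y + 4|, which is < ε once |y + 4| < (4/29)ε.
Take δ = min(2, (4/29)ε). Then 0 < |y + 4| < δ forces both bounds, so |(7y - 2)/(y + 8) + 15/2| < ε.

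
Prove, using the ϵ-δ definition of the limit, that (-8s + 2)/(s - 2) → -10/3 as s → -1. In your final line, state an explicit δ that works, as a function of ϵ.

Fix ϵ > 0. We want δ > 0 with 0 < |s + 1| < δ ⇒ |(-8s + 2)/(s - 2) + 10/3| < ϵ.
Combining over a common denominator, (-8s + 2)/(s - 2) + 10/3 = [(-8s + 2)·(-3) − 10·(s - 2)] / [(-3)·(s - 2)] = 14(s + 1) / ((-3)(s - 2)).
So |(-8s + 2)/(s - 2) + 10/3| = 14|s + 1| / (3·|s − 2|).
Require δ ≤ 3/2, so |s − 2| ≥ |-3| − |s + 1| > 3 − 3/2 = 3/2.
Hence |(-8s + 2)/(s - 2) + 10/3| < 14|s + 1|/(3·(3/2)) = (28/9)|s + 1|, which is < ϵ once |s + 1| < (9/28)ϵ.
Take δ = min(3/2, (9/28)ϵ). Then 0 < |s + 1| < δ forces both bounds, so |(-8s + 2)/(s - 2) + 10/3| < ϵ.

δ = min(3/2, (9/28)ϵ)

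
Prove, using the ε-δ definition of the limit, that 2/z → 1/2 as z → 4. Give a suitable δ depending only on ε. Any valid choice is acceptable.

Let ε > 0. We seek δ > 0 such that 0 < |z − 4| < δ implies |2/z − (1/2)| < ε.
|2/z − (1/2)| = 2·|4 − z|/(4·|z|) = 2|z − 4|/(4|z|).
Restrict δ ≤ 2. Then |z − 4| < 2 gives |z| > 2, so 4|z| > 8.
Then |2/z − (1/2)| < 2|z − 4|/8, which is < ε when |z − 4| < 4ε.
Take δ = min(2, 4ε). Then 0 < |z − 4| < δ gives both |z − 4| < 2 and |z − 4| < 4ε, so |2/z − (1/2)| < ε.

δ = min(2, 4ε)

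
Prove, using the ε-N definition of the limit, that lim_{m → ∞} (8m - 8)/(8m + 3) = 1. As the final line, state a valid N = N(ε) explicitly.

Let ε > 0 be given. For m ≥ 1, |(8m - 8)/(8m + 3) − 1| = |-88|/(8(8m + 3)) = 88/(8(8m + 3)).
Since 8m + 3 ≥ 8m for m ≥ 1, this is ≤ 88/(8·8m) = (11/8)/m.
So |(8m - 8)/(8m + 3) − 1| < ε whenever m > (11/8)/ε.
Take N = (11/8)/ε. If m > N then |(8m - 8)/(8m + 3) − 1| ≤ (11/8)/m < ε.

N = (11/8)/ε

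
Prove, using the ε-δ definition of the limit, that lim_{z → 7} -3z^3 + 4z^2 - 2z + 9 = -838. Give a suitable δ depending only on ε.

Let ε > 0 be given. We want δ > 0 such that 0 < |z − 7| < δ implies |(-3z^3 + 4z^2 - 2z + 9) + 838| < ε.
(-3z^3 + 4z^2 - 2z + 9) + 838 = -3z^3 + 4z^2 - 2z + 847 = (z − 7)(-3z^2 - 17z - 121).
So |(-3z^3 + 4z^2 - 2z + 9) + 838| = |z − 7|·|-3z^2 - 17z - 121|.
Assume first that |z − 7| < 1, so |z| < 8. Then |-3z^2 - 17z - 121| ≤ 3·8^2 + 17·8 + 121 = 449.
Hence |(-3z^3 + 4z^2 - 2z + 9) + 838| ≤ 449|z − 7| < ε provided |z − 7| < ε/449.
Take δ = min(1, ε/449). Then 0 < |z − 7| < δ gives both |z − 7| < 1 and |z − 7| < ε/449, so |(-3z^3 + 4z^2 - 2z + 9) + 838| < ε.

δ = min(1, ε/449)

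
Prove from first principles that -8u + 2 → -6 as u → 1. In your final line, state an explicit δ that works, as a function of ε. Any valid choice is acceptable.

Let ε > 0. We need δ > 0 so that 0 < |u − 1| < δ implies |(-8u + 2) + 6| < ε.
Since (-8u + 2) + 6 = -8(u − 1), we have |(-8u + 2) + 6| = 8|u − 1|.
Thus it suffices that |u − 1| < ε/8.
Choosing δ = ε/8 gives |(-8u + 2) + 6| = 8|u − 1| < ε whenever |u − 1| < δ.

δ = ε/8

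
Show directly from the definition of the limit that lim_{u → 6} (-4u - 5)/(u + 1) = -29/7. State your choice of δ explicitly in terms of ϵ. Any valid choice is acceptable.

Suppose ϵ > 0. We want δ > 0 with 0 < |u − 6| < δ ⇒ |(-4u - 5)/(u + 1) + 29/7| < ϵ.
Combining over a common denominator, (-4u - 5)/(u + 1) + 29/7 = [(-4u - 5)·7 − (-29)·(u + 1)] / [7·(u + 1)] = 1(u − 6) / (7(u + 1)).
So |(-4u - 5)/(u + 1) + 29/7| = |u − 6| / (7·|u + 1|).
Restrict δ ≤ 7/2. Then |u − 6| < 7/2 gives |u + 1| = |(u − 6) + 7| ≥ 7 − 7/2 = 7/2.
Hence |(-4u - 5)/(u + 1) + 29/7| < |u − 6|/(7·(7/2)) = (2/49)|u − 6|, which is < ϵ once |u − 6| < (49/2)ϵ.
Take δ = min(7/2, (49/2)ϵ). Then 0 < |u − 6| < δ forces both bounds, so |(-4u - 5)/(u + 1) + 29/7| < ϵ.

δ = min(7/2, (49/2)ϵ)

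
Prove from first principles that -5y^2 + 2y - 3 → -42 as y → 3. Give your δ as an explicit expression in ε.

Fix ε > 0. We want δ > 0 such that 0 < |y − 3| < δ implies |(-5y^2 + 2y - 3) + 42| < ε.
(-5y^2 + 2y - 3) + 42 = -5y^2 + 2y + 39 = (y − 3)(-5y - 13).
So |(-5y^2 + 2y - 3) + 42| = |y − 3|·|-5y - 13|.
Require δ ≤ 1. Then |y − 3| < 1 gives |y| < 4, and by the triangle inequality |-5y - 13| ≤ 5·4 + 13 = 33.
Hence |(-5y^2 + 2y - 3) + 42| ≤ 33|y − 3| < ε provided |y − 3| < ε/33.
Choosing δ = min(1, ε/33) ensures both conditions, hence |(-5y^2 + 2y - 3) + 42| < ε.

δ = min(1, ε/33)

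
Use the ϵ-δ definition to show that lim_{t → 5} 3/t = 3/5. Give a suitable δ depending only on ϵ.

δ = min(5/2, (25/6)ϵ)

Suppose ϵ > 0. We seek δ > 0 such that 0 < |t − 5| < δ implies |3/t − (3/5)| < ϵ.
|3/t − (3/5)| = 3·|5 − t|/(5·|t|) = 3|t − 5|/(5|t|).
Require δ ≤ 5/2 so that |t| > 5 − 5/2 = 5/2, hence 5|t| > 25/2.
Then |3/t − (3/5)| < 3|t − 5|/(25/2), which is < ϵ when |t − 5| < (25/6)ϵ.
Take δ = min(5/2, (25/6)ϵ). Then 0 < |t − 5| < δ gives both |t − 5| < 5/2 and |t − 5| < (25/6)ϵ, so |3/t − (3/5)| < ϵ.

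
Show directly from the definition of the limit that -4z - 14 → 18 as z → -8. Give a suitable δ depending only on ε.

δ = ε/4

Fix ε > 0. We need δ > 0 so that 0 < |z + 8| < δ implies |(-4z - 14) − 18| < ε.
Since (-4z - 14) − 18 = -4(z + 8), we have |(-4z - 14) − 18| = 4|z + 8|.
Thus it suffices that |z + 8| < ε/4.
Take δ = ε/4. If 0 < |z + 8| < δ then |(-4z - 14) − 18| = 4|z + 8| < 4·(ε/4) = ε.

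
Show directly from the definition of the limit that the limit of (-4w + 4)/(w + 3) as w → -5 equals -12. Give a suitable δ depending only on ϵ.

Let ϵ > 0. We want δ > 0 with 0 < |w + 5| < δ ⇒ |(-4w + 4)/(w + 3) + 12| < ϵ.
Combining over a common denominator, (-4w + 4)/(w + 3) + 12 = [(-4w + 4)·(-2) − 24·(w + 3)] / [(-2)·(w + 3)] = -16(w + 5) / ((-2)(w + 3)).
So |(-4w + 4)/(w + 3) + 12| = 16|w + 5| / (2·|w + 3|).
Restrict δ ≤ 1. Then |w + 5| < 1 gives |w + 3| = |(w + 5) + (-2)| ≥ 2 − 1 = 1.
Hence |(-4w + 4)/(w + 3) + 12| < 16|w + 5|/(2·1) = 8|w + 5|, which is < ϵ once |w + 5| < (1/8)ϵ.
Take δ = min(1, (1/8)ϵ). Then 0 < |w + 5| < δ forces both bounds, so |(-4w + 4)/(w + 3) + 12| < ϵ.

δ = min(1, (1/8)ϵ)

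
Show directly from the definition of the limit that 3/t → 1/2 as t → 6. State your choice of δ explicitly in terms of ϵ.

Suppose ϵ > 0. We seek δ > 0 such that 0 < |t − 6| < δ implies |3/t − (1/2)| < ϵ.
|3/t − (1/2)| = 3·|6 − t|/(6·|t|) = 3|t − 6|/(6|t|).
Require δ ≤ 3 so that |t| > 6 − 3 = 3, hence 6|t| > 18.
Then |3/t − (1/2)| < 3|t − 6|/18, which is < ϵ when |t − 6| < 6ϵ.
Take δ = min(3, 6ϵ). Then 0 < |t − 6| < δ gives both |t − 6| < 3 and |t − 6| < 6ϵ, so |3/t − (1/2)| < ϵ.

δ = min(3, 6ϵ)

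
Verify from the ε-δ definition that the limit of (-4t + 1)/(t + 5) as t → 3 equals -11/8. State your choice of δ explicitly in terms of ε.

Suppose ε > 0. We want δ > 0 with 0 < |t − 3| < δ ⇒ |(-4t + 1)/(t + 5) + 11/8| < ε.
Combining over a common denominator, (-4t + 1)/(t + 5) + 11/8 = [(-4t + 1)·8 − (-11)·(t + 5)] / [8·(t + 5)] = -21(t − 3) / (8(t + 5)).
So |(-4t + 1)/(t + 5) + 11/8| = 21|t − 3| / (8·|t + 5|).
Require δ ≤ 4, so |t + 5| ≥ |8| − |t − 3| > 8 − 4 = 4.
Hence |(-4t + 1)/(t + 5) + 11/8| < 21|t − 3|/(8·4) = (21/32)|t − 3|, which is < ε once |t − 3| < (32/21)ε.
Take δ = min(4, (32/21)ε). Then 0 < |t − 3| < δ forces both bounds, so |(-4t + 1)/(t + 5) + 11/8| < ε.

δ = min(4, (32/21)ε)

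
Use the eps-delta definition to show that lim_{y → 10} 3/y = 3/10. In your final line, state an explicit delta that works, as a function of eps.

delta = min(5, (50/3)eps)

Let eps > 0 be given. We seek delta > 0 such that 0 < |y − 10| < delta implies |3/y − (3/10)| < eps.
|3/y − (3/10)| = 3·|10 − y|/(10·|y|) = 3|y − 10|/(10|y|).
Require delta ≤ 5 so that |y| > 10 − 5 = 5, hence 10|y| > 50.
Then |3/y − (3/10)| < 3|y − 10|/50, which is < eps when |y − 10| < (50/3)eps.
Take delta = min(5, (50/3)eps). Then 0 < |y − 10| < delta gives both |y − 10| < 5 and |y − 10| < (50/3)eps, so |3/y − (3/10)| < eps.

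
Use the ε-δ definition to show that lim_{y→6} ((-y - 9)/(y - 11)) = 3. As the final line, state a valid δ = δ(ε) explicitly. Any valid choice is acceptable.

Let ε > 0 be given. We want δ > 0 with 0 < |y − 6| < δ ⇒ |(-y - 9)/(y - 11) − 3| < ε.
Combining over a common denominator, (-y - 9)/(y - 11) − 3 = [(-y - 9)·(-5) − (-15)·(y - 11)] / [(-5)·(y - 11)] = 20(y − 6) / ((-5)(y - 11)).
So |(-y - 9)/(y - 11) − 3| = 20|y − 6| / (5·|y − 11|).
Restrict δ ≤ 5/2. Then |y − 6| < 5/2 gives |y − 11| = |(y − 6) + (-5)| ≥ 5 − 5/2 = 5/2.
Hence |(-y - 9)/(y - 11) − 3| < 20|y − 6|/(5·(5/2)) = (8/5)|y − 6|, which is < ε once |y − 6| < (5/8)ε.
Take δ = min(5/2, (5/8)ε). Then 0 < |y − 6| < δ forces both bounds, so |(-y - 9)/(y - 11) − 3| < ε.

δ = min(5/2, (5/8)ε)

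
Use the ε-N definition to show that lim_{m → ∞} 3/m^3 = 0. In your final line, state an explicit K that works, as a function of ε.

K = (3/ε)^{1/3}

Fix ε > 0. For m ≥ 1, |3/m^3 − 0| = 3/m^3.
3/m^3 < ε ⇔ m^3 > 3/ε ⇔ m > (3/ε)^{1/3}.
Take K = (3/ε)^{1/3}. Then m > K implies 3/m^3 < ε.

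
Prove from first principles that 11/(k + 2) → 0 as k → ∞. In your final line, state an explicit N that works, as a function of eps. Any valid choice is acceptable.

N = 11/eps

Fix eps > 0. For k ≥ 1, |11/(k + 2) − 0| = 11/(k + 2) ≤ 11/k.
We need 11/k < eps, i.e. k > 11/eps.
Take N = 11/eps. If k > N then |11/(k + 2)| ≤ 11/k < eps.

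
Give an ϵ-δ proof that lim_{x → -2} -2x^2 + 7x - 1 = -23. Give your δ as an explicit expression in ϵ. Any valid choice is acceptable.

δ = min(2, ϵ/19)

Suppose ϵ > 0. We want δ > 0 such that 0 < |x + 2| < δ implies |(-2x^2 + 7x - 1) + 23| < ϵ.
(-2x^2 + 7x - 1) + 23 = -2x^2 + 7x + 22 = (x + 2)(-2x + 11).
So |(-2x^2 + 7x - 1) + 23| = |x + 2|·|-2x + 11|.
Require δ ≤ 2. Then |x + 2| < 2 gives |x| < 4, and by the triangle inequality |-2x + 11| ≤ 2·4 + 11 = 19.
Hence |(-2x^2 + 7x - 1) + 23| ≤ 19|x + 2| < ϵ provided |x + 2| < ϵ/19.
Choosing δ = min(2, ϵ/19) ensures both conditions, hence |(-2x^2 + 7x - 1) + 23| < ϵ.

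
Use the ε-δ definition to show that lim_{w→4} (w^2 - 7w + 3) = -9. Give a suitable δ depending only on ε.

δ = min(2, ε/9)

Suppose ε > 0. We want δ > 0 such that 0 < |w − 4| < δ implies |(w^2 - 7w + 3) + 9| < ε.
(w^2 - 7w + 3) + 9 = w^2 - 7w + 12 = (w − 4)(w - 3).
So |(w^2 - 7w + 3) + 9| = |w − 4|·|w - 3|.
Assume first that |w − 4| < 2, so |w| < 6. Then |w - 3| ≤ 6 + 3 = 9.
Hence |(w^2 - 7w + 3) + 9| ≤ 9|w − 4| < ε provided |w − 4| < ε/9.
Choosing δ = min(2, ε/9) ensures both conditions, hence |(w^2 - 7w + 3) + 9| < ε.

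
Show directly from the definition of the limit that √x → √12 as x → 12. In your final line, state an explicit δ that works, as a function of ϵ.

Suppose ϵ > 0. We want δ > 0 such that 0 < |x − 12| < δ implies |√x − √12| < ϵ.
Rationalise: √x − √12 = (x − 12)/(√x + √12), so |√x − √12| = |x − 12|/(√x + √12).
Restrict δ ≤ 12 so that |x − 12| < 12 forces x > 0, and then √x + √12 > √12.
Hence |√x − √12| < |x − 12|/√12, which is < ϵ once |x − 12| < √12·ϵ.
Take δ = min(12, √12·ϵ). If 0 < |x − 12| < δ then x > 0 and |√x − √12| < |x − 12|/√12 < ϵ.

δ = min(12, √12·ϵ)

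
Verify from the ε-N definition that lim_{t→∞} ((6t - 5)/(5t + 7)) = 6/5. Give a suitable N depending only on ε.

N = (67/25)/ε

Suppose ε > 0. We seek N > 0 such that t > N implies |(6t - 5)/(5t + 7) − (6/5)| < ε.
(6t - 5)/(5t + 7) − (6/5) = (5(6t - 5) − 6(5t + 7)) / (5(5t + 7)) = -67/(5(5t + 7)).
For t > 0 we have 5t + 7 > 5t, so |(6t - 5)/(5t + 7) − (6/5)| = 67/(5(5t + 7)) < 67/(5·5t) = (67/25)/t.
Thus |(6t - 5)/(5t + 7) − (6/5)| < ε whenever t > (67/25)/ε.
Take N = (67/25)/ε. If t > N then |(6t - 5)/(5t + 7) − (6/5)| < (67/25)/t < ε.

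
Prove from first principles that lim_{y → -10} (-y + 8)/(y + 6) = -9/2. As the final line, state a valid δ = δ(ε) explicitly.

Let ε > 0 be given. We want δ > 0 with 0 < |y + 10| < δ ⇒ |(-y + 8)/(y + 6) + 9/2| < ε.
Combining over a common denominator, (-y + 8)/(y + 6) + 9/2 = [(-y + 8)·(-4) − 18·(y + 6)] / [(-4)·(y + 6)] = -14(y + 10) / ((-4)(y + 6)).
So |(-y + 8)/(y + 6) + 9/2| = 14|y + 10| / (4·|y + 6|).
Restrict δ ≤ 2. Then |y + 10| < 2 gives |y + 6| = |(y + 10) + (-4)| ≥ 4 − 2 = 2.
Hence |(-y + 8)/(y + 6) + 9/2| < 14|y + 10|/(4·2) = (7/4)|y + 10|, which is < ε once |y + 10| < (4/7)ε.
Take δ = min(2, (4/7)ε). Then 0 < |y + 10| < δ forces both bounds, so |(-y + 8)/(y + 6) + 9/2| < ε.

δ = min(2, (4/7)ε)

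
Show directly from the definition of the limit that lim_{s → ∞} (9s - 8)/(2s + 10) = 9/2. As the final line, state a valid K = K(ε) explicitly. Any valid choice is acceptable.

K = (53/2)/ε

Fix ε > 0. We seek K > 0 such that s > K implies |(9s - 8)/(2s + 10) − (9/2)| < ε.
(9s - 8)/(2s + 10) − (9/2) = (2(9s - 8) − 9(2s + 10)) / (2(2s + 10)) = -106/(2(2s + 10)).
For s > 0 we have 2s + 10 > 2s, so |(9s - 8)/(2s + 10) − (9/2)| = 106/(2(2s + 10)) < 106/(2·2s) = (53/2)/s.
Thus |(9s - 8)/(2s + 10) − (9/2)| < ε whenever s > (53/2)/ε.
Take K = (53/2)/ε. If s > K then |(9s - 8)/(2s + 10) − (9/2)| < (53/2)/s < ε.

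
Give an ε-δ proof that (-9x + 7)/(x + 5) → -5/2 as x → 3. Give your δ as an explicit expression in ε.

δ = min(4, (8/13)ε)

Let ε > 0. We want δ > 0 with 0 < |x − 3| < δ ⇒ |(-9x + 7)/(x + 5) + 5/2| < ε.
Combining over a common denominator, (-9x + 7)/(x + 5) + 5/2 = [(-9x + 7)·8 − (-20)·(x + 5)] / [8·(x + 5)] = -52(x − 3) / (8(x + 5)).
So |(-9x + 7)/(x + 5) + 5/2| = 52|x − 3| / (8·|x + 5|).
Restrict δ ≤ 4. Then |x − 3| < 4 gives |x + 5| = |(x − 3) + 8| ≥ 8 − 4 = 4.
Hence |(-9x + 7)/(x + 5) + 5/2| < 52|x − 3|/(8·4) = (13/8)|x − 3|, which is < ε once |x − 3| < (8/13)ε.
Take δ = min(4, (8/13)ε). Then 0 < |x − 3| < δ forces both bounds, so |(-9x + 7)/(x + 5) + 5/2| < ε.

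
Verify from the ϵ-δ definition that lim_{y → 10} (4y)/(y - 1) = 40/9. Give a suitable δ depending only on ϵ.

Let ϵ > 0 be given. We want δ > 0 with 0 < |y − 10| < δ ⇒ |(4y)/(y - 1) − (40/9)| < ϵ.
Combining over a common denominator, (4y)/(y - 1) − (40/9) = [(4y)·9 − 40·(y - 1)] / [9·(y - 1)] = -4(y − 10) / (9(y - 1)).
So |(4y)/(y - 1) − (40/9)| = 4|y − 10| / (9·|y − 1|).
Restrict δ ≤ 9/2. Then |y − 10| < 9/2 gives |y − 1| = |(y − 10) + 9| ≥ 9 − 9/2 = 9/2.
Hence |(4y)/(y - 1) − (40/9)| < 4|y − 10|/(9·(9/2)) = (8/81)|y − 10|, which is < ϵ once |y − 10| < (81/8)ϵ.
Take δ = min(9/2, (81/8)ϵ). Then 0 < |y − 10| < δ forces both bounds, so |(4y)/(y - 1) − (40/9)| < ϵ.

δ = min(9/2, (81/8)ϵ)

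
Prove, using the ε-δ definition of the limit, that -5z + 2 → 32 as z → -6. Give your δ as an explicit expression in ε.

Fix ε > 0. We need δ > 0 so that 0 < |z + 6| < δ implies |(-5z + 2) − 32| < ε.
|(-5z + 2) − 32| = |-5z - 30| = 5|z + 6|.
So 5|z + 6| < ε exactly when |z + 6| < ε/5.
Take δ = ε/5. If 0 < |z + 6| < δ then |(-5z + 2) − 32| = 5|z + 6| < 5·(ε/5) = ε.

δ = ε/5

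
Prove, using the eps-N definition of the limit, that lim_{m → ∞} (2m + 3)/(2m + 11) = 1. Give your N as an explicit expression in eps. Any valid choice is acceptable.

Fix eps > 0. For m ≥ 1, |(2m + 3)/(2m + 11) − 1| = |-16|/(2(2m + 11)) = 16/(2(2m + 11)).
Since 2m + 11 ≥ 2m for m ≥ 1, this is ≤ 16/(2·2m) = 4/m.
So |(2m + 3)/(2m + 11) − 1| < eps whenever m > 4/eps.
Take N = 4/eps. If m > N then |(2m + 3)/(2m + 11) − 1| ≤ 4/m < eps.

N = 4/eps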